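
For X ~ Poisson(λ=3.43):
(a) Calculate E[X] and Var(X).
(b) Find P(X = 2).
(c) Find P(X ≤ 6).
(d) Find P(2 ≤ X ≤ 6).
(a) E[X] = 3.4300, Var(X) = 3.4300
(b) P(X = 2) = 0.190515
(c) P(X ≤ 6) = 0.939974
(d) P(2 ≤ X ≤ 6) = 0.796500

We have X ~ Poisson(λ=3.43).

(a) Moments:
E[X] = 3.4300
Var(X) = 3.4300
σ = √Var(X) = 1.8520

(b) Point probability using PMF:
P(X = 2) = 0.190515

(c) Cumulative probability using CDF:
P(X ≤ 6) = F(6) = 0.939974

(d) Range probability:
P(2 ≤ X ≤ 6) = P(X ≤ 6) - P(X ≤ 1)
                   = F(6) - F(1)
                   = 0.939974 - 0.143474
                   = 0.796500

This means approximately 79.6% of outcomes fall in the interval [2, 6].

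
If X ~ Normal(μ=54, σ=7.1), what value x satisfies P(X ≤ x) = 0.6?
55.7988

We have X ~ Normal(μ=54, σ=7.1).

We want to find x such that P(X ≤ x) = 0.6.

This is the 60th percentile, which means 60% of values fall below this point.

Using the inverse CDF (quantile function):
x = F⁻¹(0.6) = 55.7988

Verification: P(X ≤ 55.7988) = 0.6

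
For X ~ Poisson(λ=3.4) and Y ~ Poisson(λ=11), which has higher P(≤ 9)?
X has higher probability (P(X ≤ 9) = 0.9973 > P(Y ≤ 9) = 0.3405)

Compute P(≤ 9) for each distribution:

X ~ Poisson(λ=3.4):
P(X ≤ 9) = 0.9973

Y ~ Poisson(λ=11):
P(Y ≤ 9) = 0.3405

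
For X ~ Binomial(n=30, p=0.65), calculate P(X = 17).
0.093481

We have X ~ Binomial(n=30, p=0.65).

For a Binomial distribution, the PMF gives us the probability of each outcome.

Using the PMF formula:
P(X = 17) = 0.093481

Rounded to 4 decimal places: 0.0935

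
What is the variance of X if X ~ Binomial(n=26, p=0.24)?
4.7424

We have X ~ Binomial(n=26, p=0.24).

For a Binomial distribution with n=26, p=0.24:
Var(X) = 4.7424

The variance measures the spread of the distribution around the mean.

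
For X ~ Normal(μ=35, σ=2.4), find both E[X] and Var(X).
E[X] = 35.0000, Var(X) = 5.7600

We have X ~ Normal(μ=35, σ=2.4).

For a Normal distribution with μ=35, σ=2.4:

Expected value:
E[X] = 35.0000

Variance:
Var(X) = 5.7600

Standard deviation:
σ = √Var(X) = 2.4000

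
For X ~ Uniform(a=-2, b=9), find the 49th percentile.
3.3900

We have X ~ Uniform(a=-2, b=9).

We want to find x such that P(X ≤ x) = 0.49.

This is the 49th percentile, which means 49% of values fall below this point.

Using the inverse CDF (quantile function):
x = F⁻¹(0.49) = 3.3900

Verification: P(X ≤ 3.3900) = 0.49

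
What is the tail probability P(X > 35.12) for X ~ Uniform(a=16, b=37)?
0.089524

We have X ~ Uniform(a=16, b=37).

P(X > 35.12) = 1 - P(X ≤ 35.12)
                = 1 - F(35.12)
                = 1 - 0.910476
                = 0.089524

So there's approximately a 9.0% chance that X exceeds 35.12.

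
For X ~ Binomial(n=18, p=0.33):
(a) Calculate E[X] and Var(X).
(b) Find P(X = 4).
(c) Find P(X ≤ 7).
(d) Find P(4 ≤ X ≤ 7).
(a) E[X] = 5.9400, Var(X) = 3.9798
(b) P(X = 4) = 0.133298
(c) P(X ≤ 7) = 0.785899
(d) P(4 ≤ X ≤ 7) = 0.678953

We have X ~ Binomial(n=18, p=0.33).

(a) Moments:
E[X] = 5.9400
Var(X) = 3.9798
σ = √Var(X) = 1.9949

(b) Point probability using PMF:
P(X = 4) = 0.133298

(c) Cumulative probability using CDF:
P(X ≤ 7) = F(7) = 0.785899

(d) Range probability:
P(4 ≤ X ≤ 7) = P(X ≤ 7) - P(X ≤ 3)
                   = F(7) - F(3)
                   = 0.785899 - 0.106946
                   = 0.678953

This means approximately 67.9% of outcomes fall in the interval [4, 7].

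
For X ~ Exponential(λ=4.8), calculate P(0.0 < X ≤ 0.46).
0.890080

We have X ~ Exponential(λ=4.8).

To find P(0.0 < X ≤ 0.46), we use:
P(0.0 < X ≤ 0.46) = P(X ≤ 0.46) - P(X ≤ 0.0)
                 = F(0.46) - F(0.0)
                 = 0.890080 - 0.000000
                 = 0.890080

So there's approximately a 89.0% chance that X falls in this range.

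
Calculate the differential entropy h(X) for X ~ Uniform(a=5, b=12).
1.9459 nats

We have X ~ Uniform(a=5, b=12).

The differential entropy measures the uncertainty or information content of the distribution.

For a Uniform distribution with a=5, b=12:
h(X) = 1.9459 nats

(In bits, this would be 2.8074 bits.)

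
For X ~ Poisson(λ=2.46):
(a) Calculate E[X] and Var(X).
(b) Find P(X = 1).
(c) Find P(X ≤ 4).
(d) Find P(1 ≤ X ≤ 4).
(a) E[X] = 2.4600, Var(X) = 2.4600
(b) P(X = 1) = 0.210170
(c) P(X ≤ 4) = 0.896458
(d) P(1 ≤ X ≤ 4) = 0.811023

We have X ~ Poisson(λ=2.46).

(a) Moments:
E[X] = 2.4600
Var(X) = 2.4600
σ = √Var(X) = 1.5684

(b) Point probability using PMF:
P(X = 1) = 0.210170

(c) Cumulative probability using CDF:
P(X ≤ 4) = F(4) = 0.896458

(d) Range probability:
P(1 ≤ X ≤ 4) = P(X ≤ 4) - P(X ≤ 0)
                   = F(4) - F(0)
                   = 0.896458 - 0.085435
                   = 0.811023

This means approximately 81.1% of outcomes fall in the interval [1, 4].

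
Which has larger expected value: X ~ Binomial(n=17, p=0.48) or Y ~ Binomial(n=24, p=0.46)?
Y has larger mean (11.0400 > 8.1600)

Compute the expected value for each distribution:

X ~ Binomial(n=17, p=0.48):
E[X] = 8.1600

Y ~ Binomial(n=24, p=0.46):
E[Y] = 11.0400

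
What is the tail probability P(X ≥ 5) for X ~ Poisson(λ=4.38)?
0.444978

We have X ~ Poisson(λ=4.38).

For discrete distributions, P(X ≥ 5) = 1 - P(X ≤ 4).

P(X ≤ 4) = 0.555022
P(X ≥ 5) = 1 - 0.555022 = 0.444978

So there's approximately a 44.5% chance that X is at least 5.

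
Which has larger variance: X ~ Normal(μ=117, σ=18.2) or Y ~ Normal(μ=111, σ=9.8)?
X has larger variance (331.2400 > 96.0400)

Compute the variance for each distribution:

X ~ Normal(μ=117, σ=18.2):
Var(X) = 331.2400

Y ~ Normal(μ=111, σ=9.8):
Var(Y) = 96.0400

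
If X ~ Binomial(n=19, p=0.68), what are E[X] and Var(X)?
E[X] = 12.9200, Var(X) = 4.1344

We have X ~ Binomial(n=19, p=0.68).

For a Binomial distribution with n=19, p=0.68:

Expected value:
E[X] = 12.9200

Variance:
Var(X) = 4.1344

Standard deviation:
σ = √Var(X) = 2.0333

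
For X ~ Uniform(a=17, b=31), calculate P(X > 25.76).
0.374286

We have X ~ Uniform(a=17, b=31).

P(X > 25.76) = 1 - P(X ≤ 25.76)
                = 1 - F(25.76)
                = 1 - 0.625714
                = 0.374286

So there's approximately a 37.4% chance that X exceeds 25.76.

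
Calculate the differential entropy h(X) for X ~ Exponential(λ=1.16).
0.8516 nats

We have X ~ Exponential(λ=1.16).

The differential entropy measures the uncertainty or information content of the distribution.

For an Exponential distribution with λ=1.16:
h(X) = 0.8516 nats

(In bits, this would be 1.2286 bits.)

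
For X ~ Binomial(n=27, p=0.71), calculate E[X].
19.1700

We have X ~ Binomial(n=27, p=0.71).

For a Binomial distribution with n=27, p=0.71:
E[X] = 19.1700

This is the expected (average) value of X.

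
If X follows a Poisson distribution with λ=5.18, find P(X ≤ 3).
0.240662

We have X ~ Poisson(λ=5.18).

The CDF gives us P(X ≤ k).

Using the CDF:
P(X ≤ 3) = 0.240662

This means there's approximately a 24.1% chance that X is at most 3.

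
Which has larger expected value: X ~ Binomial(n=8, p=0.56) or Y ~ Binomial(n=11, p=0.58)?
Y has larger mean (6.3800 > 4.4800)

Compute the expected value for each distribution:

X ~ Binomial(n=8, p=0.56):
E[X] = 4.4800

Y ~ Binomial(n=11, p=0.58):
E[Y] = 6.3800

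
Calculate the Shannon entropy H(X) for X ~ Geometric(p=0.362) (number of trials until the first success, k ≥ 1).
1.8082 nats

We have X ~ Geometric(p=0.362) (number of trials until the first success, k ≥ 1).

The Shannon entropy measures the uncertainty or information content of the distribution.

For a Geometric distribution with p=0.362 (number of trials until the first success, k ≥ 1):
H(X) = 1.8082 nats

(In bits, this would be 2.6086 bits.)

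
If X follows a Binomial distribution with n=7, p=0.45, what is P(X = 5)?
0.117221

We have X ~ Binomial(n=7, p=0.45).

For a Binomial distribution, the PMF gives us the probability of each outcome.

Using the PMF formula:
P(X = 5) = 0.117221

Rounded to 4 decimal places: 0.1172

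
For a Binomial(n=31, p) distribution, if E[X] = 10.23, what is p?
p = 0.33

For a Binomial(n, p) distribution:
E[X] = n × p

Given n = 31 and E[X] = 10.23:
10.23 = 31 × p
p = 10.23 / 31 = 0.33

Verification: Binomial(31, 0.33) has E[X] = 10.23 ✓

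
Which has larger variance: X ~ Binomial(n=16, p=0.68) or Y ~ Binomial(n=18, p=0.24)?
X has larger variance (3.4816 > 3.2832)

Compute the variance for each distribution:

X ~ Binomial(n=16, p=0.68):
Var(X) = 3.4816

Y ~ Binomial(n=18, p=0.24):
Var(Y) = 3.2832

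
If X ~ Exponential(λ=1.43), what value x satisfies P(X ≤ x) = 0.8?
1.1255

We have X ~ Exponential(λ=1.43).

We want to find x such that P(X ≤ x) = 0.8.

This is the 80th percentile, which means 80% of values fall below this point.

Using the inverse CDF (quantile function):
x = F⁻¹(0.8) = 1.1255

Verification: P(X ≤ 1.1255) = 0.8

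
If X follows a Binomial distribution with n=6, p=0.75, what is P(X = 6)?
0.177979

We have X ~ Binomial(n=6, p=0.75).

For a Binomial distribution, the PMF gives us the probability of each outcome.

Using the PMF formula:
P(X = 6) = 0.177979

Rounded to 4 decimal places: 0.1780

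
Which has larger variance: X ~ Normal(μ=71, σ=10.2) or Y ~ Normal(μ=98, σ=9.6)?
X has larger variance (104.0400 > 92.1600)

Compute the variance for each distribution:

X ~ Normal(μ=71, σ=10.2):
Var(X) = 104.0400

Y ~ Normal(μ=98, σ=9.6):
Var(Y) = 92.1600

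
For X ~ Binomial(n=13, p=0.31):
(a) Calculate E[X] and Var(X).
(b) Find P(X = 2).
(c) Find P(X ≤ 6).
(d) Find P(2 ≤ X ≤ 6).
(a) E[X] = 4.0300, Var(X) = 2.7807
(b) P(X = 2) = 0.126520
(c) P(X ≤ 6) = 0.926725
(d) P(2 ≤ X ≤ 6) = 0.871755

We have X ~ Binomial(n=13, p=0.31).

(a) Moments:
E[X] = 4.0300
Var(X) = 2.7807
σ = √Var(X) = 1.6675

(b) Point probability using PMF:
P(X = 2) = 0.126520

(c) Cumulative probability using CDF:
P(X ≤ 6) = F(6) = 0.926725

(d) Range probability:
P(2 ≤ X ≤ 6) = P(X ≤ 6) - P(X ≤ 1)
                   = F(6) - F(1)
                   = 0.926725 - 0.054971
                   = 0.871755

This means approximately 87.2% of outcomes fall in the interval [2, 6].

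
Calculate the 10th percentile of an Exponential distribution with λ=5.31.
0.0198

We have X ~ Exponential(λ=5.31).

We want to find x such that P(X ≤ x) = 0.1.

This is the 10th percentile, which means 10% of values fall below this point.

Using the inverse CDF (quantile function):
x = F⁻¹(0.1) = 0.0198

Verification: P(X ≤ 0.0198) = 0.1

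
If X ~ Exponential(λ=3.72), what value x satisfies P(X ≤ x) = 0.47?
0.1707

We have X ~ Exponential(λ=3.72).

We want to find x such that P(X ≤ x) = 0.47.

This is the 47th percentile, which means 47% of values fall below this point.

Using the inverse CDF (quantile function):
x = F⁻¹(0.47) = 0.1707

Verification: P(X ≤ 0.1707) = 0.47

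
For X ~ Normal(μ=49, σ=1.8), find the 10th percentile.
46.6932

We have X ~ Normal(μ=49, σ=1.8).

We want to find x such that P(X ≤ x) = 0.1.

This is the 10th percentile, which means 10% of values fall below this point.

Using the inverse CDF (quantile function):
x = F⁻¹(0.1) = 46.6932

Verification: P(X ≤ 46.6932) = 0.1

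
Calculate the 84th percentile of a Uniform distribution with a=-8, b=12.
8.8000

We have X ~ Uniform(a=-8, b=12).

We want to find x such that P(X ≤ x) = 0.84.

This is the 84th percentile, which means 84% of values fall below this point.

Using the inverse CDF (quantile function):
x = F⁻¹(0.84) = 8.8000

Verification: P(X ≤ 8.8000) = 0.84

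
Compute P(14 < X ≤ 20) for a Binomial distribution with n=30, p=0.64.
0.645140

We have X ~ Binomial(n=30, p=0.64).

To find P(14 < X ≤ 20), we use:
P(14 < X ≤ 20) = P(X ≤ 20) - P(X ≤ 14)
                 = F(20) - F(14)
                 = 0.684229 - 0.039089
                 = 0.645140

So there's approximately a 64.5% chance that X falls in this range.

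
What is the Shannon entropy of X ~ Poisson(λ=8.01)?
2.4481 nats

We have X ~ Poisson(λ=8.01).

The Shannon entropy measures the uncertainty or information content of the distribution.

For a Poisson distribution with λ=8.01:
H(X) = 2.4481 nats

(In bits, this would be 3.5318 bits.)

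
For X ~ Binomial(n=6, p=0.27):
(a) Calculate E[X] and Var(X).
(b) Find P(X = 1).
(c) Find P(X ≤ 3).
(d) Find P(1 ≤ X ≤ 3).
(a) E[X] = 1.6200, Var(X) = 1.1826
(b) P(X = 1) = 0.335838
(c) P(X ≤ 3) = 0.950847
(d) P(1 ≤ X ≤ 3) = 0.799513

We have X ~ Binomial(n=6, p=0.27).

(a) Moments:
E[X] = 1.6200
Var(X) = 1.1826
σ = √Var(X) = 1.0875

(b) Point probability using PMF:
P(X = 1) = 0.335838

(c) Cumulative probability using CDF:
P(X ≤ 3) = F(3) = 0.950847

(d) Range probability:
P(1 ≤ X ≤ 3) = P(X ≤ 3) - P(X ≤ 0)
                   = F(3) - F(0)
                   = 0.950847 - 0.151334
                   = 0.799513

This means approximately 80.0% of outcomes fall in the interval [1, 3].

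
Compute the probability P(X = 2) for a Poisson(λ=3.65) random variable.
0.173133

We have X ~ Poisson(λ=3.65).

For a Poisson distribution, the PMF gives us the probability of each outcome.

Using the PMF formula:
P(X = 2) = 0.173133

Rounded to 4 decimal places: 0.1731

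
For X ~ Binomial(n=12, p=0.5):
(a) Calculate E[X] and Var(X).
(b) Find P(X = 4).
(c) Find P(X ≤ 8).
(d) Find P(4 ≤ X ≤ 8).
(a) E[X] = 6.0000, Var(X) = 3.0000
(b) P(X = 4) = 0.120850
(c) P(X ≤ 8) = 0.927002
(d) P(4 ≤ X ≤ 8) = 0.854004

We have X ~ Binomial(n=12, p=0.5).

(a) Moments:
E[X] = 6.0000
Var(X) = 3.0000
σ = √Var(X) = 1.7321

(b) Point probability using PMF:
P(X = 4) = 0.120850

(c) Cumulative probability using CDF:
P(X ≤ 8) = F(8) = 0.927002

(d) Range probability:
P(4 ≤ X ≤ 8) = P(X ≤ 8) - P(X ≤ 3)
                   = F(8) - F(3)
                   = 0.927002 - 0.072998
                   = 0.854004

This means approximately 85.4% of outcomes fall in the interval [4, 8].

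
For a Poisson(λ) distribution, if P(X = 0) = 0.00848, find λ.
λ = 4.7700

For a Poisson(λ) distribution, the PMF at 0 is:
P(X = 0) = λ^0 e^(-λ) / 0! = e^(-λ)

Given P(X = 0) = 0.00848:
e^(-λ) = 0.00848
-λ = ln(0.00848)
λ = -ln(0.00848) = 4.7700

Verification: e^(-4.7700) = 0.00848 ✓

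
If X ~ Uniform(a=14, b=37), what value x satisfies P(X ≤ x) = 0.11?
16.5300

We have X ~ Uniform(a=14, b=37).

We want to find x such that P(X ≤ x) = 0.11.

This is the 11th percentile, which means 11% of values fall below this point.

Using the inverse CDF (quantile function):
x = F⁻¹(0.11) = 16.5300

Verification: P(X ≤ 16.5300) = 0.11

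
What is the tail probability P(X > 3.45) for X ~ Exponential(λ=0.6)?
0.126186

We have X ~ Exponential(λ=0.6).

P(X > 3.45) = 1 - P(X ≤ 3.45)
                = 1 - F(3.45)
                = 1 - 0.873814
                = 0.126186

So there's approximately a 12.6% chance that X exceeds 3.45.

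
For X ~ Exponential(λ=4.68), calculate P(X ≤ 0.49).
0.899057

We have X ~ Exponential(λ=4.68).

The CDF gives us P(X ≤ k).

Using the CDF:
P(X ≤ 0.49) = 0.899057

This means there's approximately a 89.9% chance that X is at most 0.49.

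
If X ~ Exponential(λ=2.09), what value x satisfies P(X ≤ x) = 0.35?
0.2061

We have X ~ Exponential(λ=2.09).

We want to find x such that P(X ≤ x) = 0.35.

This is the 35th percentile, which means 35% of values fall below this point.

Using the inverse CDF (quantile function):
x = F⁻¹(0.35) = 0.2061

Verification: P(X ≤ 0.2061) = 0.35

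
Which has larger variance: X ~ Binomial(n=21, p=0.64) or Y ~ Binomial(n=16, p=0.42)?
X has larger variance (4.8384 > 3.8976)

Compute the variance for each distribution:

X ~ Binomial(n=21, p=0.64):
Var(X) = 4.8384

Y ~ Binomial(n=16, p=0.42):
Var(Y) = 3.8976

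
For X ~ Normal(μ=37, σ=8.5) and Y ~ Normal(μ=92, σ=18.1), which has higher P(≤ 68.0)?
X has higher probability (P(X ≤ 68.0) = 0.9999 > P(Y ≤ 68.0) = 0.0924)

Compute P(≤ 68.0) for each distribution:

X ~ Normal(μ=37, σ=8.5):
P(X ≤ 68.0) = 0.9999

Y ~ Normal(μ=92, σ=18.1):
P(Y ≤ 68.0) = 0.0924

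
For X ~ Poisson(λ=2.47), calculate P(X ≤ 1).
0.293509

We have X ~ Poisson(λ=2.47).

The CDF gives us P(X ≤ k).

Using the CDF:
P(X ≤ 1) = 0.293509

This means there's approximately a 29.4% chance that X is at most 1.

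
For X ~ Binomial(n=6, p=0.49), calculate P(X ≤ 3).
0.674808

We have X ~ Binomial(n=6, p=0.49).

The CDF gives us P(X ≤ k).

Using the CDF:
P(X ≤ 3) = 0.674808

This means there's approximately a 67.5% chance that X is at most 3.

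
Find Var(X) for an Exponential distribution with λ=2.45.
0.1666

We have X ~ Exponential(λ=2.45).

For an Exponential distribution with λ=2.45:
Var(X) = 0.1666

The variance measures the spread of the distribution around the mean.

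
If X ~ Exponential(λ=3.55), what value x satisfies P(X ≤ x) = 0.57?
0.2377

We have X ~ Exponential(λ=3.55).

We want to find x such that P(X ≤ x) = 0.57.

This is the 57th percentile, which means 57% of values fall below this point.

Using the inverse CDF (quantile function):
x = F⁻¹(0.57) = 0.2377

Verification: P(X ≤ 0.2377) = 0.57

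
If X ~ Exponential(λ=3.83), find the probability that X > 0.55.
0.121663

We have X ~ Exponential(λ=3.83).

P(X > 0.55) = 1 - P(X ≤ 0.55)
                = 1 - F(0.55)
                = 1 - 0.878337
                = 0.121663

So there's approximately a 12.2% chance that X exceeds 0.55.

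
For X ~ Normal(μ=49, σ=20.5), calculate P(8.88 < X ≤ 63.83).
0.740118

We have X ~ Normal(μ=49, σ=20.5).

To find P(8.88 < X ≤ 63.83), we use:
P(8.88 < X ≤ 63.83) = P(X ≤ 63.83) - P(X ≤ 8.88)
                 = F(63.83) - F(8.88)
                 = 0.765287 - 0.025169
                 = 0.740118

So there's approximately a 74.0% chance that X falls in this range.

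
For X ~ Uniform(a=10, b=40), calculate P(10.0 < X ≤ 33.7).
0.790000

We have X ~ Uniform(a=10, b=40).

To find P(10.0 < X ≤ 33.7), we use:
P(10.0 < X ≤ 33.7) = P(X ≤ 33.7) - P(X ≤ 10.0)
                 = F(33.7) - F(10.0)
                 = 0.790000 - 0.000000
                 = 0.790000

So there's approximately a 79.0% chance that X falls in this range.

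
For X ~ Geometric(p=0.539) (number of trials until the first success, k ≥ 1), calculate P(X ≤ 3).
0.902028

We have X ~ Geometric(p=0.539) (number of trials until the first success, k ≥ 1).

The CDF gives us P(X ≤ k).

Using the CDF:
P(X ≤ 3) = 0.902028

This means there's approximately a 90.2% chance that X is at most 3.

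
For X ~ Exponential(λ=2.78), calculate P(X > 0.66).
0.159645

We have X ~ Exponential(λ=2.78).

P(X > 0.66) = 1 - P(X ≤ 0.66)
                = 1 - F(0.66)
                = 1 - 0.840355
                = 0.159645

So there's approximately a 16.0% chance that X exceeds 0.66.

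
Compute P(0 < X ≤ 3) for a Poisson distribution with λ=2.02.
0.720841

We have X ~ Poisson(λ=2.02).

To find P(0 < X ≤ 3), we use:
P(0 < X ≤ 3) = P(X ≤ 3) - P(X ≤ 0)
                 = F(3) - F(0)
                 = 0.853497 - 0.132655
                 = 0.720841

So there's approximately a 72.1% chance that X falls in this range.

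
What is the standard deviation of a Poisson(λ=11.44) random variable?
3.3823

We have X ~ Poisson(λ=11.44).

For a Poisson distribution with λ=11.44:
σ = √Var(X) = 3.3823

The standard deviation is the square root of the variance.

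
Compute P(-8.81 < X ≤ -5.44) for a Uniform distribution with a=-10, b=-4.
0.561667

We have X ~ Uniform(a=-10, b=-4).

To find P(-8.81 < X ≤ -5.44), we use:
P(-8.81 < X ≤ -5.44) = P(X ≤ -5.44) - P(X ≤ -8.81)
                 = F(-5.44) - F(-8.81)
                 = 0.760000 - 0.198333
                 = 0.561667

So there's approximately a 56.2% chance that X falls in this range.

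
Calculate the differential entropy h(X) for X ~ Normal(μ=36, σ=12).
3.9038 nats

We have X ~ Normal(μ=36, σ=12).

The differential entropy measures the uncertainty or information content of the distribution.

For a Normal distribution with μ=36, σ=12:
h(X) = 3.9038 nats

(In bits, this would be 5.6321 bits.)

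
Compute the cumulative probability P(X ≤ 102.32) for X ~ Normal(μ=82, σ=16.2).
0.895137

We have X ~ Normal(μ=82, σ=16.2).

The CDF gives us P(X ≤ k).

Using the CDF:
P(X ≤ 102.32) = 0.895137

This means there's approximately a 89.5% chance that X is at most 102.32.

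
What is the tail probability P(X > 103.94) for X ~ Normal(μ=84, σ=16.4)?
0.112020

We have X ~ Normal(μ=84, σ=16.4).

P(X > 103.94) = 1 - P(X ≤ 103.94)
                = 1 - F(103.94)
                = 1 - 0.887980
                = 0.112020

So there's approximately a 11.2% chance that X exceeds 103.94.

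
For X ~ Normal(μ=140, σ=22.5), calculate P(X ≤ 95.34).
0.023578

We have X ~ Normal(μ=140, σ=22.5).

The CDF gives us P(X ≤ k).

Using the CDF:
P(X ≤ 95.34) = 0.023578

This means there's approximately a 2.4% chance that X is at most 95.34.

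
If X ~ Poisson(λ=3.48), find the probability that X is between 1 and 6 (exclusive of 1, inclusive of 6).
0.798226

We have X ~ Poisson(λ=3.48).

To find P(1 < X ≤ 6), we use:
P(1 < X ≤ 6) = P(X ≤ 6) - P(X ≤ 1)
                 = F(6) - F(1)
                 = 0.936243 - 0.138017
                 = 0.798226

So there's approximately a 79.8% chance that X falls in this range.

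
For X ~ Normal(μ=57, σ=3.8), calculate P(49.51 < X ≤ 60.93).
0.825122

We have X ~ Normal(μ=57, σ=3.8).

To find P(49.51 < X ≤ 60.93), we use:
P(49.51 < X ≤ 60.93) = P(X ≤ 60.93) - P(X ≤ 49.51)
                 = F(60.93) - F(49.51)
                 = 0.849481 - 0.024359
                 = 0.825122

So there's approximately a 82.5% chance that X falls in this range.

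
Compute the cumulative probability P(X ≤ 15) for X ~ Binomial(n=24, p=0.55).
0.826997

We have X ~ Binomial(n=24, p=0.55).

The CDF gives us P(X ≤ k).

Using the CDF:
P(X ≤ 15) = 0.826997

This means there's approximately a 82.7% chance that X is at most 15.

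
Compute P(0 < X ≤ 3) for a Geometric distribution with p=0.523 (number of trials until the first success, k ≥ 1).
0.891469

We have X ~ Geometric(p=0.523) (number of trials until the first success, k ≥ 1).

To find P(0 < X ≤ 3), we use:
P(0 < X ≤ 3) = P(X ≤ 3) - P(X ≤ 0)
                 = F(3) - F(0)
                 = 0.891469 - 0.000000
                 = 0.891469

So there's approximately a 89.1% chance that X falls in this range.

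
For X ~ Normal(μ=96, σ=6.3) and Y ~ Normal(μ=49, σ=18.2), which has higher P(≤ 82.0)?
Y has higher probability (P(Y ≤ 82.0) = 0.9651 > P(X ≤ 82.0) = 0.0131)

Compute P(≤ 82.0) for each distribution:

X ~ Normal(μ=96, σ=6.3):
P(X ≤ 82.0) = 0.0131

Y ~ Normal(μ=49, σ=18.2):
P(Y ≤ 82.0) = 0.9651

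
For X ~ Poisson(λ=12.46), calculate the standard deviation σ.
3.5299

We have X ~ Poisson(λ=12.46).

For a Poisson distribution with λ=12.46:
σ = √Var(X) = 3.5299

The standard deviation is the square root of the variance.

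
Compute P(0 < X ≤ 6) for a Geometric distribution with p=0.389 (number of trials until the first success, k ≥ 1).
0.947971

We have X ~ Geometric(p=0.389) (number of trials until the first success, k ≥ 1).

To find P(0 < X ≤ 6), we use:
P(0 < X ≤ 6) = P(X ≤ 6) - P(X ≤ 0)
                 = F(6) - F(0)
                 = 0.947971 - 0.000000
                 = 0.947971

So there's approximately a 94.8% chance that X falls in this range.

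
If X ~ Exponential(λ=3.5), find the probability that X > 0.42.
0.229925

We have X ~ Exponential(λ=3.5).

P(X > 0.42) = 1 - P(X ≤ 0.42)
                = 1 - F(0.42)
                = 1 - 0.770075
                = 0.229925

So there's approximately a 23.0% chance that X exceeds 0.42.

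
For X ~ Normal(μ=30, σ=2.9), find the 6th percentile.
25.4912

We have X ~ Normal(μ=30, σ=2.9).

We want to find x such that P(X ≤ x) = 0.06.

This is the 6th percentile, which means 6% of values fall below this point.

Using the inverse CDF (quantile function):
x = F⁻¹(0.06) = 25.4912

Verification: P(X ≤ 25.4912) = 0.06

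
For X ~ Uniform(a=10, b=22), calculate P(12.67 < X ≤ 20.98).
0.692500

We have X ~ Uniform(a=10, b=22).

To find P(12.67 < X ≤ 20.98), we use:
P(12.67 < X ≤ 20.98) = P(X ≤ 20.98) - P(X ≤ 12.67)
                 = F(20.98) - F(12.67)
                 = 0.915000 - 0.222500
                 = 0.692500

So there's approximately a 69.2% chance that X falls in this range.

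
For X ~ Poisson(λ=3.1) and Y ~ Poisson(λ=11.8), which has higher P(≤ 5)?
X has higher probability (P(X ≤ 5) = 0.9057 > P(Y ≤ 5) = 0.0230)

Compute P(≤ 5) for each distribution:

X ~ Poisson(λ=3.1):
P(X ≤ 5) = 0.9057

Y ~ Poisson(λ=11.8):
P(Y ≤ 5) = 0.0230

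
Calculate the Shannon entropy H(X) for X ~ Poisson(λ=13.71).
2.7217 nats

We have X ~ Poisson(λ=13.71).

The Shannon entropy measures the uncertainty or information content of the distribution.

For a Poisson distribution with λ=13.71:
H(X) = 2.7217 nats

(In bits, this would be 3.9265 bits.)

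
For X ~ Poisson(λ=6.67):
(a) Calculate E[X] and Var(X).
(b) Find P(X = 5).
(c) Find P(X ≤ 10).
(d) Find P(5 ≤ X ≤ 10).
(a) E[X] = 6.6700, Var(X) = 6.6700
(b) P(X = 5) = 0.139542
(c) P(X ≤ 10) = 0.923243
(d) P(5 ≤ X ≤ 10) = 0.717965

We have X ~ Poisson(λ=6.67).

(a) Moments:
E[X] = 6.6700
Var(X) = 6.6700
σ = √Var(X) = 2.5826

(b) Point probability using PMF:
P(X = 5) = 0.139542

(c) Cumulative probability using CDF:
P(X ≤ 10) = F(10) = 0.923243

(d) Range probability:
P(5 ≤ X ≤ 10) = P(X ≤ 10) - P(X ≤ 4)
                   = F(10) - F(4)
                   = 0.923243 - 0.205278
                   = 0.717965

This means approximately 71.8% of outcomes fall in the interval [5, 10].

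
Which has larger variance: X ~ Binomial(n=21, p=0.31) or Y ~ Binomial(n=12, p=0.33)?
X has larger variance (4.4919 > 2.6532)

Compute the variance for each distribution:

X ~ Binomial(n=21, p=0.31):
Var(X) = 4.4919

Y ~ Binomial(n=12, p=0.33):
Var(Y) = 2.6532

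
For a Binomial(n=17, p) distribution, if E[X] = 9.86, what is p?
p = 0.58

For a Binomial(n, p) distribution:
E[X] = n × p

Given n = 17 and E[X] = 9.86:
9.86 = 17 × p
p = 9.86 / 17 = 0.58

Verification: Binomial(17, 0.58) has E[X] = 9.86 ✓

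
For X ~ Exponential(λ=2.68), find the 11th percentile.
0.0435

We have X ~ Exponential(λ=2.68).

We want to find x such that P(X ≤ x) = 0.11.

This is the 11th percentile, which means 11% of values fall below this point.

Using the inverse CDF (quantile function):
x = F⁻¹(0.11) = 0.0435

Verification: P(X ≤ 0.0435) = 0.11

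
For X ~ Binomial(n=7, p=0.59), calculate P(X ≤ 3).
0.309381

We have X ~ Binomial(n=7, p=0.59).

The CDF gives us P(X ≤ k).

Using the CDF:
P(X ≤ 3) = 0.309381

This means there's approximately a 30.9% chance that X is at most 3.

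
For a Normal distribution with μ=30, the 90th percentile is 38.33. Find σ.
σ = 6.4999

For X ~ Normal(μ, σ), the p-th percentile satisfies x = μ + z_p × σ,
where z_p = Φ⁻¹(p) is the standard normal quantile.

Step 1: z_{0.9} = Φ⁻¹(0.9) = 1.2816

Step 2: Solve for σ:
38.33 = 30 + 1.2816 × σ
σ = (38.33 - 30) / 1.2816
σ = 8.33 / 1.2816
σ = 6.4999

Verification: μ + z × σ = 30 + 1.2816 × 6.4999 = 38.33 ✓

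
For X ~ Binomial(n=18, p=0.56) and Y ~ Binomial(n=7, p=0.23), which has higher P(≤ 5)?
Y has higher probability (P(Y ≤ 5) = 0.9992 > P(X ≤ 5) = 0.0147)

Compute P(≤ 5) for each distribution:

X ~ Binomial(n=18, p=0.56):
P(X ≤ 5) = 0.0147

Y ~ Binomial(n=7, p=0.23):
P(Y ≤ 5) = 0.9992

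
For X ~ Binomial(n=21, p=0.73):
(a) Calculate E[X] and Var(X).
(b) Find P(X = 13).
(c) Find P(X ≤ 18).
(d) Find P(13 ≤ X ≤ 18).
(a) E[X] = 15.3300, Var(X) = 4.1391
(b) P(X = 13) = 0.096084
(c) P(X ≤ 18) = 0.949446
(d) P(13 ≤ X ≤ 18) = 0.863473

We have X ~ Binomial(n=21, p=0.73).

(a) Moments:
E[X] = 15.3300
Var(X) = 4.1391
σ = √Var(X) = 2.0345

(b) Point probability using PMF:
P(X = 13) = 0.096084

(c) Cumulative probability using CDF:
P(X ≤ 18) = F(18) = 0.949446

(d) Range probability:
P(13 ≤ X ≤ 18) = P(X ≤ 18) - P(X ≤ 12)
                   = F(18) - F(12)
                   = 0.949446 - 0.085973
                   = 0.863473

This means approximately 86.3% of outcomes fall in the interval [13, 18].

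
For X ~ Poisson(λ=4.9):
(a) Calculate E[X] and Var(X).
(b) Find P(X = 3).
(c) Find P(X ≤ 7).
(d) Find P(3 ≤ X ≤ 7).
(a) E[X] = 4.9000, Var(X) = 4.9000
(b) P(X = 3) = 0.146014
(c) P(X ≤ 7) = 0.876862
(d) P(3 ≤ X ≤ 7) = 0.743531

We have X ~ Poisson(λ=4.9).

(a) Moments:
E[X] = 4.9000
Var(X) = 4.9000
σ = √Var(X) = 2.2136

(b) Point probability using PMF:
P(X = 3) = 0.146014

(c) Cumulative probability using CDF:
P(X ≤ 7) = F(7) = 0.876862

(d) Range probability:
P(3 ≤ X ≤ 7) = P(X ≤ 7) - P(X ≤ 2)
                   = F(7) - F(2)
                   = 0.876862 - 0.133331
                   = 0.743531

This means approximately 74.4% of outcomes fall in the interval [3, 7].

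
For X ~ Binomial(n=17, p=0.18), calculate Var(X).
2.5092

We have X ~ Binomial(n=17, p=0.18).

For a Binomial distribution with n=17, p=0.18:
Var(X) = 2.5092

The variance measures the spread of the distribution around the mean.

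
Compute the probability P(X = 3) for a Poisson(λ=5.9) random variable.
0.093771

We have X ~ Poisson(λ=5.9).

For a Poisson distribution, the PMF gives us the probability of each outcome.

Using the PMF formula:
P(X = 3) = 0.093771

Rounded to 4 decimal places: 0.0938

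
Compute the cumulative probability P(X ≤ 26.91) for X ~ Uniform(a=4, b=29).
0.916400

We have X ~ Uniform(a=4, b=29).

The CDF gives us P(X ≤ k).

Using the CDF:
P(X ≤ 26.91) = 0.916400

This means there's approximately a 91.6% chance that X is at most 26.91.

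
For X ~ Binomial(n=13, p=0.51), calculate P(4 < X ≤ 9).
0.828109

We have X ~ Binomial(n=13, p=0.51).

To find P(4 < X ≤ 9), we use:
P(4 < X ≤ 9) = P(X ≤ 9) - P(X ≤ 4)
                 = F(9) - F(4)
                 = 0.946445 - 0.118336
                 = 0.828109

So there's approximately a 82.8% chance that X falls in this range.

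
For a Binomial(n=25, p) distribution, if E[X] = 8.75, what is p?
p = 0.35

For a Binomial(n, p) distribution:
E[X] = n × p

Given n = 25 and E[X] = 8.75:
8.75 = 25 × p
p = 8.75 / 25 = 0.35

Verification: Binomial(25, 0.35) has E[X] = 8.75 ✓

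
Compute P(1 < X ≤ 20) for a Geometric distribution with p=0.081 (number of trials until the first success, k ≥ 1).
0.734367

We have X ~ Geometric(p=0.081) (number of trials until the first success, k ≥ 1).

To find P(1 < X ≤ 20), we use:
P(1 < X ≤ 20) = P(X ≤ 20) - P(X ≤ 1)
                 = F(20) - F(1)
                 = 0.815367 - 0.081000
                 = 0.734367

So there's approximately a 73.4% chance that X falls in this range.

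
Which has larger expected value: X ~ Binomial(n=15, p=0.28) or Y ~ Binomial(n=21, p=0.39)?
Y has larger mean (8.1900 > 4.2000)

Compute the expected value for each distribution:

X ~ Binomial(n=15, p=0.28):
E[X] = 4.2000

Y ~ Binomial(n=21, p=0.39):
E[Y] = 8.1900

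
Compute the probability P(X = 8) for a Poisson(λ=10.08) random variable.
0.110784

We have X ~ Poisson(λ=10.08).

For a Poisson distribution, the PMF gives us the probability of each outcome.

Using the PMF formula:
P(X = 8) = 0.110784

Rounded to 4 decimal places: 0.1108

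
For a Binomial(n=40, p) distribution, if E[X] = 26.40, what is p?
p = 0.66

For a Binomial(n, p) distribution:
E[X] = n × p

Given n = 40 and E[X] = 26.40:
26.40 = 40 × p
p = 26.40 / 40 = 0.66

Verification: Binomial(40, 0.66) has E[X] = 26.40 ✓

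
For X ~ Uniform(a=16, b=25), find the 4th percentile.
16.3600

We have X ~ Uniform(a=16, b=25).

We want to find x such that P(X ≤ x) = 0.04.

This is the 4th percentile, which means 4% of values fall below this point.

Using the inverse CDF (quantile function):
x = F⁻¹(0.04) = 16.3600

Verification: P(X ≤ 16.3600) = 0.04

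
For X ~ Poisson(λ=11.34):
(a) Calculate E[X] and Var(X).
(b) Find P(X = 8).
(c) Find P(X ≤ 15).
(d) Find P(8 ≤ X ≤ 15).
(a) E[X] = 11.3400, Var(X) = 11.3400
(b) P(X = 8) = 0.080628
(c) P(X ≤ 15) = 0.888134
(d) P(8 ≤ X ≤ 15) = 0.765574

We have X ~ Poisson(λ=11.34).

(a) Moments:
E[X] = 11.3400
Var(X) = 11.3400
σ = √Var(X) = 3.3675

(b) Point probability using PMF:
P(X = 8) = 0.080628

(c) Cumulative probability using CDF:
P(X ≤ 15) = F(15) = 0.888134

(d) Range probability:
P(8 ≤ X ≤ 15) = P(X ≤ 15) - P(X ≤ 7)
                   = F(15) - F(7)
                   = 0.888134 - 0.122560
                   = 0.765574

This means approximately 76.6% of outcomes fall in the interval [8, 15].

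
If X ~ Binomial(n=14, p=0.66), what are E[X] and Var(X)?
E[X] = 9.2400, Var(X) = 3.1416

We have X ~ Binomial(n=14, p=0.66).

For a Binomial distribution with n=14, p=0.66:

Expected value:
E[X] = 9.2400

Variance:
Var(X) = 3.1416

Standard deviation:
σ = √Var(X) = 1.7725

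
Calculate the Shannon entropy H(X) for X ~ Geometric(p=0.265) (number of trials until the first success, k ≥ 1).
2.1820 nats

We have X ~ Geometric(p=0.265) (number of trials until the first success, k ≥ 1).

The Shannon entropy measures the uncertainty or information content of the distribution.

For a Geometric distribution with p=0.265 (number of trials until the first success, k ≥ 1):
H(X) = 2.1820 nats

(In bits, this would be 3.1479 bits.)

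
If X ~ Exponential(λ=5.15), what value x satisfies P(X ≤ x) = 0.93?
0.5164

We have X ~ Exponential(λ=5.15).

We want to find x such that P(X ≤ x) = 0.93.

This is the 93rd percentile, which means 93% of values fall below this point.

Using the inverse CDF (quantile function):
x = F⁻¹(0.93) = 0.5164

Verification: P(X ≤ 0.5164) = 0.93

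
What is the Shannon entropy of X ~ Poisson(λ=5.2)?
2.2249 nats

We have X ~ Poisson(λ=5.2).

The Shannon entropy measures the uncertainty or information content of the distribution.

For a Poisson distribution with λ=5.2:
H(X) = 2.2249 nats

(In bits, this would be 3.2098 bits.)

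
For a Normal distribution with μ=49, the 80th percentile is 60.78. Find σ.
σ = 13.9968

For X ~ Normal(μ, σ), the p-th percentile satisfies x = μ + z_p × σ,
where z_p = Φ⁻¹(p) is the standard normal quantile.

Step 1: z_{0.8} = Φ⁻¹(0.8) = 0.8416

Step 2: Solve for σ:
60.78 = 49 + 0.8416 × σ
σ = (60.78 - 49) / 0.8416
σ = 11.78 / 0.8416
σ = 13.9968

Verification: μ + z × σ = 49 + 0.8416 × 13.9968 = 60.78 ✓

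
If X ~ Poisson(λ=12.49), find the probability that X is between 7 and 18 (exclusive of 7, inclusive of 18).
0.878292

We have X ~ Poisson(λ=12.49).

To find P(7 < X ≤ 18), we use:
P(7 < X ≤ 18) = P(X ≤ 18) - P(X ≤ 7)
                 = F(18) - F(7)
                 = 0.948471 - 0.070179
                 = 0.878292

So there's approximately a 87.8% chance that X falls in this range.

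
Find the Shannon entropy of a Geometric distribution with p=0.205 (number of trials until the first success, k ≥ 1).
2.4744 nats

We have X ~ Geometric(p=0.205) (number of trials until the first success, k ≥ 1).

The Shannon entropy measures the uncertainty or information content of the distribution.

For a Geometric distribution with p=0.205 (number of trials until the first success, k ≥ 1):
H(X) = 2.4744 nats

(In bits, this would be 3.5698 bits.)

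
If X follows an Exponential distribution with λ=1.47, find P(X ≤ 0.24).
0.297282

We have X ~ Exponential(λ=1.47).

The CDF gives us P(X ≤ k).

Using the CDF:
P(X ≤ 0.24) = 0.297282

This means there's approximately a 29.7% chance that X is at most 0.24.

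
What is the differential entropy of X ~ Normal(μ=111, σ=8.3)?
3.5352 nats

We have X ~ Normal(μ=111, σ=8.3).

The differential entropy measures the uncertainty or information content of the distribution.

For a Normal distribution with μ=111, σ=8.3:
h(X) = 3.5352 nats

(In bits, this would be 5.1002 bits.)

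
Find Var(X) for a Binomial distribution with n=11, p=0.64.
2.5344

We have X ~ Binomial(n=11, p=0.64).

For a Binomial distribution with n=11, p=0.64:
Var(X) = 2.5344

The variance measures the spread of the distribution around the mean.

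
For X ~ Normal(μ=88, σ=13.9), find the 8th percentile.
68.4695

We have X ~ Normal(μ=88, σ=13.9).

We want to find x such that P(X ≤ x) = 0.08.

This is the 8th percentile, which means 8% of values fall below this point.

Using the inverse CDF (quantile function):
x = F⁻¹(0.08) = 68.4695

Verification: P(X ≤ 68.4695) = 0.08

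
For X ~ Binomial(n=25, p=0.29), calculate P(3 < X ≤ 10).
0.878865

We have X ~ Binomial(n=25, p=0.29).

To find P(3 < X ≤ 10), we use:
P(3 < X ≤ 10) = P(X ≤ 10) - P(X ≤ 3)
                 = F(10) - F(3)
                 = 0.920542 - 0.041677
                 = 0.878865

So there's approximately a 87.9% chance that X falls in this range.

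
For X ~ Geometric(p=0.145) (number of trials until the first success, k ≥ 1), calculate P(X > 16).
0.081556

We have X ~ Geometric(p=0.145) (number of trials until the first success, k ≥ 1).

P(X > 16) = 1 - P(X ≤ 16)
                = 1 - F(16)
                = 1 - 0.918444
                = 0.081556

So there's approximately a 8.2% chance that X exceeds 16.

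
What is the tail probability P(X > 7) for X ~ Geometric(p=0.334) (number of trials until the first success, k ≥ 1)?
0.058119

We have X ~ Geometric(p=0.334) (number of trials until the first success, k ≥ 1).

P(X > 7) = 1 - P(X ≤ 7)
                = 1 - F(7)
                = 1 - 0.941881
                = 0.058119

So there's approximately a 5.8% chance that X exceeds 7.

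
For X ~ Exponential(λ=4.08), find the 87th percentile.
0.5001

We have X ~ Exponential(λ=4.08).

We want to find x such that P(X ≤ x) = 0.87.

This is the 87th percentile, which means 87% of values fall below this point.

Using the inverse CDF (quantile function):
x = F⁻¹(0.87) = 0.5001

Verification: P(X ≤ 0.5001) = 0.87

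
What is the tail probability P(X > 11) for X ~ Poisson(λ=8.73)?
0.171608

We have X ~ Poisson(λ=8.73).

P(X > 11) = 1 - P(X ≤ 11)
                = 1 - F(11)
                = 1 - 0.828392
                = 0.171608

So there's approximately a 17.2% chance that X exceeds 11.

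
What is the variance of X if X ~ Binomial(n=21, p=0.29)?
4.3239

We have X ~ Binomial(n=21, p=0.29).

For a Binomial distribution with n=21, p=0.29:
Var(X) = 4.3239

The variance measures the spread of the distribution around the mean.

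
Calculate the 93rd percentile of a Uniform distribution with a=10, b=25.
23.9500

We have X ~ Uniform(a=10, b=25).

We want to find x such that P(X ≤ x) = 0.93.

This is the 93rd percentile, which means 93% of values fall below this point.

Using the inverse CDF (quantile function):
x = F⁻¹(0.93) = 23.9500

Verification: P(X ≤ 23.9500) = 0.93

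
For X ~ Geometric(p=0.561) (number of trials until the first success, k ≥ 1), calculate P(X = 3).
0.108116

We have X ~ Geometric(p=0.561) (number of trials until the first success, k ≥ 1).

For a Geometric distribution, the PMF gives us the probability of each outcome.

Using the PMF formula:
P(X = 3) = 0.108116

Rounded to 4 decimal places: 0.1081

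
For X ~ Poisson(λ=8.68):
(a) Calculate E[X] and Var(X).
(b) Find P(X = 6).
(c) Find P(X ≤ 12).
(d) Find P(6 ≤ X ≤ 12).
(a) E[X] = 8.6800, Var(X) = 8.6800
(b) P(X = 6) = 0.100951
(c) P(X ≤ 12) = 0.897804
(d) P(6 ≤ X ≤ 12) = 0.761254

We have X ~ Poisson(λ=8.68).

(a) Moments:
E[X] = 8.6800
Var(X) = 8.6800
σ = √Var(X) = 2.9462

(b) Point probability using PMF:
P(X = 6) = 0.100951

(c) Cumulative probability using CDF:
P(X ≤ 12) = F(12) = 0.897804

(d) Range probability:
P(6 ≤ X ≤ 12) = P(X ≤ 12) - P(X ≤ 5)
                   = F(12) - F(5)
                   = 0.897804 - 0.136550
                   = 0.761254

This means approximately 76.1% of outcomes fall in the interval [6, 12].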